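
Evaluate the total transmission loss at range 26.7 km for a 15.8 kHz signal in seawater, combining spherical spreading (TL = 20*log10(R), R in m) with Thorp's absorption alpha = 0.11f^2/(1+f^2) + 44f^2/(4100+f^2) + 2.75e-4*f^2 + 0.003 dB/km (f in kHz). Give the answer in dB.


Step 1 (Thorp): alpha = 0.11*249.64/(1+249.64) + 44*249.64/(4100+249.64) + 2.75e-4*249.64 + 0.003 = 2.7065 dB/km
Step 2: TL_spread = 20*log10(26700) = 88.53 dB
Step 3: TL_abs = alpha*R = 2.7065 * 26.7 = 72.26 dB
Step 4: TL_total = 88.53 + 72.26 = 160.79

160.79 dB


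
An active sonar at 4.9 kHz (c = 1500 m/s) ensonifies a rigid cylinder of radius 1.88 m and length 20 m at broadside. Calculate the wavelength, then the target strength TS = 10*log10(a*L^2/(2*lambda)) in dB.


Step 1: lambda = c/f = 1500/4900 = 0.30612 m
Step 2: TS = 10*log10(a*L^2/(2*lambda)) = 10*log10(1.88*20^2/(2*0.30612)) = 30.89

30.89 dB


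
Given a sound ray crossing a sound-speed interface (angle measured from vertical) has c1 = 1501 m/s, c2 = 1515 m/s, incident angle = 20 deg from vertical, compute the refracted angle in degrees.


sin(theta2) = (c2/c1)*sin(theta1) = (1515/1501)*sin(20 deg) = 0.34521
theta2 = arcsin(0.34521) = 20.19

20.19 deg


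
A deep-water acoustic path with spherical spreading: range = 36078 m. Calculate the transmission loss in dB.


TL = 20*log10(36078) = 91.14

91.14 dB


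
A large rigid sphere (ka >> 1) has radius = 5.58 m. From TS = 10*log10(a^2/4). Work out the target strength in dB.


8.91 dB


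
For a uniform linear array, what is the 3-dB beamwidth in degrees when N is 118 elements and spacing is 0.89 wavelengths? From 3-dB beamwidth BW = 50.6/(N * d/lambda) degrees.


BW = 50.6 / (118 * 0.89) = 50.6 / 105.02 = 0.48

0.48 deg


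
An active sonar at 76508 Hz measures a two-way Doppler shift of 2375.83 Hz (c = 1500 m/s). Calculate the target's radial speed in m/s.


From fd = 2*f*v/c, v = c*fd/(2*f) = 1500 * 2375.83 / (2*76508) = 23.29

23.29 m/s


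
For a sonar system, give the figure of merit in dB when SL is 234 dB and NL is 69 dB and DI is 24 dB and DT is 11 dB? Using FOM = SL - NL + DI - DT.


178 dB


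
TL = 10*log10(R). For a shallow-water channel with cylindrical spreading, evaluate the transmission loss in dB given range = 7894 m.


TL = 10*log10(7894) = 38.97

38.97 dB


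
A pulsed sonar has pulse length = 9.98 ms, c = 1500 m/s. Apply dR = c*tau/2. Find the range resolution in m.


7.485 m


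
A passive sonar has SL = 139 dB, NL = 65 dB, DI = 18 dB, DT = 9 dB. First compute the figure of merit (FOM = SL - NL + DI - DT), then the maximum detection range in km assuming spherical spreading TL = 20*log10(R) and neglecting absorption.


Step 1: FOM = SL - NL + DI - DT = 139 - 65 + 18 - 9 = 83 dB
Step 2: at max range FOM = TL = 20*log10(R), so R = 10^(83/20) = 14125.38 m = 14.13 km

14.13 km


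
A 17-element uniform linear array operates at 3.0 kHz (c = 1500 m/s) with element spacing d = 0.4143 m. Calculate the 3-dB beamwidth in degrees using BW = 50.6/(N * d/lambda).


Step 1: lambda = 1500/3000 = 0.5 m
Step 2: d/lambda = 0.4143/0.5 = 0.8286
Step 3: BW = 50.6/(N * d/lambda) = 50.6/(17 * 0.8286) = 3.59

3.59 deg


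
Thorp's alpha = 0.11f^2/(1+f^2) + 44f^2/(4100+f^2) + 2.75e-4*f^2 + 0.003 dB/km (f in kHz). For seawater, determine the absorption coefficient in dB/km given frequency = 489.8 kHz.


109.347 dB/km


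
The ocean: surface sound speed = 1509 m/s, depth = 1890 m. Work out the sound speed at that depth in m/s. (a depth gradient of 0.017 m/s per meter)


c = 1509 + 0.017 * 1890 = 1541.13

1541.13 m/s


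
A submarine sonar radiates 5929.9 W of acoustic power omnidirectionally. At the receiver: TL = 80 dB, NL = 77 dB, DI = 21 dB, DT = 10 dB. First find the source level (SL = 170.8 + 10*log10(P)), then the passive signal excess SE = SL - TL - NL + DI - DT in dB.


Step 1: SL = 170.8 + 10*log10(5929.9) = 208.53 dB
Step 2: SE = SL - TL - NL + DI - DT = 208.53 - 80 - 77 + 21 - 10 = 62.53

62.53 dB


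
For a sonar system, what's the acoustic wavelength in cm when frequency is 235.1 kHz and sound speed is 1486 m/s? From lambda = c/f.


lambda = c/f = 1486 / 235100 = 0.0063 m = 0.63 cm

0.63 cm


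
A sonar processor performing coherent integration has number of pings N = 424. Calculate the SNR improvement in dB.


26.27 dB


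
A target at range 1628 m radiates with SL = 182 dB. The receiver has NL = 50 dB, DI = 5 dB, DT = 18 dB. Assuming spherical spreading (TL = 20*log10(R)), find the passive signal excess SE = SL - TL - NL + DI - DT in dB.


Step 1: TL = 20*log10(1628) = 64.23 dB
Step 2: SE = 182 - 64.23 - 50 + 5 - 18 = 54.77

54.77 dB


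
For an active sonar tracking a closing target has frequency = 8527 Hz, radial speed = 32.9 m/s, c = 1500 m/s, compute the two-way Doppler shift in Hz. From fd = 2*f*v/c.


374.05 Hz


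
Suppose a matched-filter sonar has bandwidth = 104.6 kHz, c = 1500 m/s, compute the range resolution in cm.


dR = c/(2*BW) = 1500 / (2 * 104.6e3) = 0.0072 m = 0.72 cm

0.72 cm


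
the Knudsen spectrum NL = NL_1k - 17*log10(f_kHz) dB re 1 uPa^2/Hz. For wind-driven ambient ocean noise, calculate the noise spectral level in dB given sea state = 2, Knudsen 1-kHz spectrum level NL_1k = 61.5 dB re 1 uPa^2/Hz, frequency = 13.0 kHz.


NL = NL_1k - 17*log10(f_kHz) = 61.5 - 17*log10(13.0) = 61.5 - (18.94) = 42.56

42.56 dB


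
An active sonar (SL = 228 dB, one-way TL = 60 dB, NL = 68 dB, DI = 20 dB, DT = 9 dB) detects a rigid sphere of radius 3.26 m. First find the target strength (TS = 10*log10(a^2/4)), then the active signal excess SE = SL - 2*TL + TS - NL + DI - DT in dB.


Step 1: TS = 10*log10(3.26^2/4) = 4.24 dB
Step 2: SE = SL - 2*TL + TS - NL + DI - DT = 228 - 2*60 + (4.24) - 68 + 20 - 9 = 55.24

55.24 dB


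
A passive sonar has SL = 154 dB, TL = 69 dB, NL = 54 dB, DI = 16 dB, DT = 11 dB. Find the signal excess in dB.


36 dB


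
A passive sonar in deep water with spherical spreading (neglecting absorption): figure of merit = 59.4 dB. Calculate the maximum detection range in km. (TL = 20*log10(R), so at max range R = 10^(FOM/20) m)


At max range FOM = TL, so 20*log10(R) = 59.4
R = 10^(59.4/20) = 933.25 m = 0.93 km

0.93 km


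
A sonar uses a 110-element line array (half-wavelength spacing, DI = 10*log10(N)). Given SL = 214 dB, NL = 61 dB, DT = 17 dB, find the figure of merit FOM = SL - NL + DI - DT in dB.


Step 1: DI = 10*log10(110) = 20.41 dB
Step 2: FOM = SL - NL + DI - DT = 214 - 61 + 20.41 - 17 = 156.41

156.41 dB


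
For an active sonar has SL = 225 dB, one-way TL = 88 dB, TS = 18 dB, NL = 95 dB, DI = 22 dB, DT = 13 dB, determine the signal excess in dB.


SE = SL - 2*TL + TS - NL + DI - DT = 225 - 2*88 + (18) - 95 + 22 - 13 = -19

-19 dB


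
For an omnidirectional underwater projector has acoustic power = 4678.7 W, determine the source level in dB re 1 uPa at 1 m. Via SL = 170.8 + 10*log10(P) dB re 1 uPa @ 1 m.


207.5 dB


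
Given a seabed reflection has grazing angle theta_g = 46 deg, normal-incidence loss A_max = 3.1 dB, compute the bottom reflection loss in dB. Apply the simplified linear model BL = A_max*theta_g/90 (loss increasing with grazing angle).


BL = A_max * theta_g / 90 = 3.1 * 46 / 90 = 1.58

1.58 dB


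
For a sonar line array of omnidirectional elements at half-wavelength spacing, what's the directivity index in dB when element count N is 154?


21.88 dB


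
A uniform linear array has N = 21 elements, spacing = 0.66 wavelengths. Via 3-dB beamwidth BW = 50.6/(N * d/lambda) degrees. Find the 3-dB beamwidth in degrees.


3.65 deg


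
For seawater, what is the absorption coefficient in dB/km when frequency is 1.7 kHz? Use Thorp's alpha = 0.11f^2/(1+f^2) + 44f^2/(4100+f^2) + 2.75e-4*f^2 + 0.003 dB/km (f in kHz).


0.117 dB/km


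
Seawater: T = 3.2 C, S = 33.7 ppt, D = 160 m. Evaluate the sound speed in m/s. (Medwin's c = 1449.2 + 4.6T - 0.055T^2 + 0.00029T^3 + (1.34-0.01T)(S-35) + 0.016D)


1464.23 m/s


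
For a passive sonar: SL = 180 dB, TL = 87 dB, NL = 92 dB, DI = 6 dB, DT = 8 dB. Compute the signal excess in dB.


SE = SL - TL - NL + DI - DT = 180 - 87 - 92 + 6 - 8 = -1

-1 dB


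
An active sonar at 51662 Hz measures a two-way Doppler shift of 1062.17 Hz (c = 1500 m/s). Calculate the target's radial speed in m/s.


From fd = 2*f*v/c, v = c*fd/(2*f) = 1500 * 1062.17 / (2*51662) = 15.42

15.42 m/s


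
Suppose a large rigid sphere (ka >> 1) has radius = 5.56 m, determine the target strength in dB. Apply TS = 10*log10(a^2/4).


TS = 10*log10(5.56^2 / 4) = 10*log10(7.7284) = 8.88

8.88 dB


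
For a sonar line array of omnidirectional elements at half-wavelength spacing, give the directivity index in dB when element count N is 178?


22.5 dB


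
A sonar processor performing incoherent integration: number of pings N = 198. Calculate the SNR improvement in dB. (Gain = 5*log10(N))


Gain = 5*log10(198) = 11.48

11.48 dB


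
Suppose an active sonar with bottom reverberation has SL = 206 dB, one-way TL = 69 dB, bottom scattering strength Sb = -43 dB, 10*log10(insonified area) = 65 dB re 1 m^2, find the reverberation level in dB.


90 dB


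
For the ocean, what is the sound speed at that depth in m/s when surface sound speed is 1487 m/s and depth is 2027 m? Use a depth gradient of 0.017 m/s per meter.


c = 1487 + 0.017 * 2027 = 1521.459

1521.459 m/s


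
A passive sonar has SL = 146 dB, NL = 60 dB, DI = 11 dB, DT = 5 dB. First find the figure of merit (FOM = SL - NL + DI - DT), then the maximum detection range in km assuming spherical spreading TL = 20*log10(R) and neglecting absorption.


Step 1: FOM = SL - NL + DI - DT = 146 - 60 + 11 - 5 = 92 dB
Step 2: at max range FOM = TL = 20*log10(R), so R = 10^(92/20) = 39810.72 m = 39.81 km

39.81 km


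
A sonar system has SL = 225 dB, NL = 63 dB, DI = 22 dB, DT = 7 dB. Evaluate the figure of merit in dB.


FOM = SL - NL + DI - DT = 225 - 63 + 22 - 7 = 177

177 dB


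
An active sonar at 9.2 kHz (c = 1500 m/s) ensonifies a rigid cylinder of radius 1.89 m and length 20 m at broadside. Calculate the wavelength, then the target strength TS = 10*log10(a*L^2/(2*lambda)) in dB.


Step 1: lambda = c/f = 1500/9200 = 0.16304 m
Step 2: TS = 10*log10(a*L^2/(2*lambda)) = 10*log10(1.89*20^2/(2*0.16304)) = 33.65

33.65 dB


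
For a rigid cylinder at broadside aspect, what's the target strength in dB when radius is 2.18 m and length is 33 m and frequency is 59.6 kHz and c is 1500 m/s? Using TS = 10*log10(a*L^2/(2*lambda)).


46.74 dB


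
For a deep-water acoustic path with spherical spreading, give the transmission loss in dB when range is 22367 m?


86.99 dB


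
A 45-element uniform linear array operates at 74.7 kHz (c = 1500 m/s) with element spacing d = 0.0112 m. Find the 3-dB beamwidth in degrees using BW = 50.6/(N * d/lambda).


Step 1: lambda = 1500/74700 = 0.02008 m
Step 2: d/lambda = 0.0112/0.02008 = 0.5578
Step 3: BW = 50.6/(N * d/lambda) = 50.6/(45 * 0.5578) = 2.02

2.02 deg


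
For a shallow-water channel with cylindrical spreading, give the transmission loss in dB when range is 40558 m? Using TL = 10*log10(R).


46.08 dB


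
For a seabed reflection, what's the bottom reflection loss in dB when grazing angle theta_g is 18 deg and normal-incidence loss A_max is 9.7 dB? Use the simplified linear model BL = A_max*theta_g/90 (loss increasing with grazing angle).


BL = A_max * theta_g / 90 = 9.7 * 18 / 90 = 1.94

1.94 dB


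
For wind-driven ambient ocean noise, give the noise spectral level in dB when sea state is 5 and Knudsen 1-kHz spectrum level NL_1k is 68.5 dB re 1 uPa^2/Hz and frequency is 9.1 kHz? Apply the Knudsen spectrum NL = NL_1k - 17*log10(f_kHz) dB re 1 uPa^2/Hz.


52.2 dB


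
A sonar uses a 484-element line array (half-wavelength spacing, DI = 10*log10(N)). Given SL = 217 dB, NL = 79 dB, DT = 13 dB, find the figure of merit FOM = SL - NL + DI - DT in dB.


Step 1: DI = 10*log10(484) = 26.85 dB
Step 2: FOM = SL - NL + DI - DT = 217 - 79 + 26.85 - 13 = 151.85

151.85 dB


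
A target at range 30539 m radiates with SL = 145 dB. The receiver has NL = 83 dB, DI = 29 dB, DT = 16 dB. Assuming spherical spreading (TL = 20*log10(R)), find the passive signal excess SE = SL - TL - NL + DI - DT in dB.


Step 1: TL = 20*log10(30539) = 89.7 dB
Step 2: SE = 145 - 89.7 - 83 + 29 - 16 = -14.7

-14.7 dB


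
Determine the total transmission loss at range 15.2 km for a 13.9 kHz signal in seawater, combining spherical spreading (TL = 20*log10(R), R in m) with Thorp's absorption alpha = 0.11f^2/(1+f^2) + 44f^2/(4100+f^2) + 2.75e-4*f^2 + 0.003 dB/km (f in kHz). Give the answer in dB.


116.25 dB


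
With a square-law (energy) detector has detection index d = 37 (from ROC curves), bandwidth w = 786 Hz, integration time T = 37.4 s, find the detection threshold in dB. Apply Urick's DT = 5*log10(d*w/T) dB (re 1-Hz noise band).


DT = 5*log10(d*w/T) = 5*log10(37 * 786 / 37.4) = 5*log10(777.59) = 14.45

14.45 dB


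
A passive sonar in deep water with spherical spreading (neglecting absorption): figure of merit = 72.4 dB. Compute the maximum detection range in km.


4.17 km


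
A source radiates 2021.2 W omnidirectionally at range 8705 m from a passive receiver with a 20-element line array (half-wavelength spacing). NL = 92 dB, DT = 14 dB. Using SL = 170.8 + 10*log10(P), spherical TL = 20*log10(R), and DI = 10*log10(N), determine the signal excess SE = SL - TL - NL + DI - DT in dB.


Step 1: SL = 170.8 + 10*log10(2021.2) = 203.86 dB
Step 2: TL = 20*log10(8705) = 78.8 dB
Step 3: DI = 10*log10(20) = 13.01 dB
Step 4: SE = SL - TL - NL + DI - DT = 203.86 - 78.8 - 92 + 13.01 - 14 = 32.07

32.07 dB


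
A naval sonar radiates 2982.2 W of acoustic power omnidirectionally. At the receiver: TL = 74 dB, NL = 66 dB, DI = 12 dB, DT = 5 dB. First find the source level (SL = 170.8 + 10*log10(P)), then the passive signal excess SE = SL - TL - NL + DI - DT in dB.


Step 1: SL = 170.8 + 10*log10(2982.2) = 205.55 dB
Step 2: SE = SL - TL - NL + DI - DT = 205.55 - 74 - 66 + 12 - 5 = 72.55

72.55 dB


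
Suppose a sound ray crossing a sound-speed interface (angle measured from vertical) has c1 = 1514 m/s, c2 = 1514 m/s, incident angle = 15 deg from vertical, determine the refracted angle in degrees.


sin(theta2) = (c2/c1)*sin(theta1) = (1514/1514)*sin(15 deg) = 0.25882
theta2 = arcsin(0.25882) = 15.0

15.0 deg


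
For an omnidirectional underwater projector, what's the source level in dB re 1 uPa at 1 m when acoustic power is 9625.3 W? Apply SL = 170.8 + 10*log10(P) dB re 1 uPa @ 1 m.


SL = 170.8 + 10*log10(9625.3) = 170.8 + 39.83 = 210.63

210.63 dB


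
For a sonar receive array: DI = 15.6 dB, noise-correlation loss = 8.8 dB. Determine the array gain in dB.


AG = DI - L_corr = 15.6 - 8.8 = 6.8

6.8 dB


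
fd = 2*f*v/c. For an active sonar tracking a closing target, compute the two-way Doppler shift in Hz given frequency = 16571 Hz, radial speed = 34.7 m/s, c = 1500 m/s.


fd = 2*f*v/c = 2 * 16571 * 34.7 / 1500 = 766.68

766.68 Hz


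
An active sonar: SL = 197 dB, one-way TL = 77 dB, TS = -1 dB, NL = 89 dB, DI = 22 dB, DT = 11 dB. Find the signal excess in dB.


-36 dB


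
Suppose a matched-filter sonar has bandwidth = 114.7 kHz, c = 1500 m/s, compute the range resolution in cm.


dR = c/(2*BW) = 1500 / (2 * 114.7e3) = 0.0065 m = 0.65 cm

0.65 cm


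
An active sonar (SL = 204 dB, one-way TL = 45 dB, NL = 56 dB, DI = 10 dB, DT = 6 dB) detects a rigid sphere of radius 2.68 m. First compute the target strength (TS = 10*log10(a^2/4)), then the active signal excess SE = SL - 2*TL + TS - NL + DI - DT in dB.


Step 1: TS = 10*log10(2.68^2/4) = 2.54 dB
Step 2: SE = SL - 2*TL + TS - NL + DI - DT = 204 - 2*45 + (2.54) - 56 + 10 - 6 = 64.54

64.54 dB


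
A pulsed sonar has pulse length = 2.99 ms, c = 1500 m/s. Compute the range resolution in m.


dR = c*tau/2 = 1500 * 2.99e-3 / 2 = 2.2425

2.2425 m


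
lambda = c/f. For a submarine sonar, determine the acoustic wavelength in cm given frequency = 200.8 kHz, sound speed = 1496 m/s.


lambda = c/f = 1496 / 200800 = 0.0075 m = 0.75 cm

0.75 cm


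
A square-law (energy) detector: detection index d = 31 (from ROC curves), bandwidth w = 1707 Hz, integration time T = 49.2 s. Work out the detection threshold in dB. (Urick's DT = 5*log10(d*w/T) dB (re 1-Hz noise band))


DT = 5*log10(d*w/T) = 5*log10(31 * 1707 / 49.2) = 5*log10(1075.55) = 15.16

15.16 dB


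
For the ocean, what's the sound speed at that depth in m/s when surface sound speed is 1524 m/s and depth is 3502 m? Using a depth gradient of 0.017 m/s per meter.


1583.534 m/s


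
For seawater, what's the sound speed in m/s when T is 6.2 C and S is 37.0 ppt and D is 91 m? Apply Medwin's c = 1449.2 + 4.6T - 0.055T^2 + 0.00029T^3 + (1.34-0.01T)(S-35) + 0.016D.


1479.69 m/s


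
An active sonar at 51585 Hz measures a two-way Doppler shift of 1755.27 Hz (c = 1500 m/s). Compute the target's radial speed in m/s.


25.52 m/s


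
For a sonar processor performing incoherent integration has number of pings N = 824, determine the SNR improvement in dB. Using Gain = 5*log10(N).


Gain = 5*log10(824) = 14.58

14.58 dB


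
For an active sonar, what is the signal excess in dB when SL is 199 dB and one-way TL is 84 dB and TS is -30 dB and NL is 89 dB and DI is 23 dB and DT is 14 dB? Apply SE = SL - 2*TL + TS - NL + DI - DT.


-79 dB


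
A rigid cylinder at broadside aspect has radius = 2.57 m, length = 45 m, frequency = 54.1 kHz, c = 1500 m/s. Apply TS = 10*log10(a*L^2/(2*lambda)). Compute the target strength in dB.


lambda = 1500/54100 = 0.02773 m
TS = 10*log10(2.57*45^2/(2*0.02773)) = 49.72

49.72 dB


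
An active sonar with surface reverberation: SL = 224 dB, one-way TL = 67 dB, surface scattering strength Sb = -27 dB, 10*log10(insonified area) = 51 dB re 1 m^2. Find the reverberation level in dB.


RL = SL - 2*TL + Sb + 10*log10(A) = 224 - 2*67 + (-27) + 51 = 114

114 dB


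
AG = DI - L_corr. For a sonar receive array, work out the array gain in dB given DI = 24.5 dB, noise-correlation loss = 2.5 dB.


AG = DI - L_corr = 24.5 - 2.5 = 22.0

22.0 dB


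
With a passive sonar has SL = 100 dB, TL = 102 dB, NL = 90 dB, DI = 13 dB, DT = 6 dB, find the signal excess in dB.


-85 dB


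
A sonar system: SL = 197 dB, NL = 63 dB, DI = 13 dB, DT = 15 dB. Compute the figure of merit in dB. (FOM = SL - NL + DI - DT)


FOM = SL - NL + DI - DT = 197 - 63 + 13 - 15 = 132

132 dB


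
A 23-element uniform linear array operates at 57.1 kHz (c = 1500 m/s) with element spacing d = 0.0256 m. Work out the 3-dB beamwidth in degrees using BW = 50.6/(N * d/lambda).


2.26 deg


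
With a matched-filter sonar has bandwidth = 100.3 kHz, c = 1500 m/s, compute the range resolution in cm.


dR = c/(2*BW) = 1500 / (2 * 100.3e3) = 0.0075 m = 0.75 cm

0.75 cm


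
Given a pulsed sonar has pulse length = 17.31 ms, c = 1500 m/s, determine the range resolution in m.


dR = c*tau/2 = 1500 * 17.31e-3 / 2 = 12.9825

12.9825 m


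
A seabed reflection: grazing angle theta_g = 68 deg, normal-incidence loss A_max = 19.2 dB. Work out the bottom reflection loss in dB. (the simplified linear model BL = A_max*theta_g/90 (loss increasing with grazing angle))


14.51 dB


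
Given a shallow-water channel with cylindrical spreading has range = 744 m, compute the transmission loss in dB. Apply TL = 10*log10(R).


TL = 10*log10(744) = 28.72

28.72 dB


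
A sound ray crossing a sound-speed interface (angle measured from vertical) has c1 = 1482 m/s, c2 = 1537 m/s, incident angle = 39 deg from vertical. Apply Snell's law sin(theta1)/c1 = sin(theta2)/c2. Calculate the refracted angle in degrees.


sin(theta2) = (c2/c1)*sin(theta1) = (1537/1482)*sin(39 deg) = 0.65268
theta2 = arcsin(0.65268) = 40.74

40.74 deg


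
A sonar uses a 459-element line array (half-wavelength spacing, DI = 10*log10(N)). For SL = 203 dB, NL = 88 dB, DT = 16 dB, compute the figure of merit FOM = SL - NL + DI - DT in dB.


Step 1: DI = 10*log10(459) = 26.62 dB
Step 2: FOM = SL - NL + DI - DT = 203 - 88 + 26.62 - 16 = 125.62

125.62 dB


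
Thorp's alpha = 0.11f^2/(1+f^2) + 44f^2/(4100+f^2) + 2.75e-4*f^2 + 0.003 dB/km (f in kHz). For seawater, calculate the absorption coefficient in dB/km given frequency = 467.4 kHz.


f^2 = 218462.76
alpha = 0.11*218462.76/(1+218462.76) + 44*218462.76/(4100+218462.76) + 2.75e-4*218462.76 + 0.003 = 103.38

103.38 dB/km


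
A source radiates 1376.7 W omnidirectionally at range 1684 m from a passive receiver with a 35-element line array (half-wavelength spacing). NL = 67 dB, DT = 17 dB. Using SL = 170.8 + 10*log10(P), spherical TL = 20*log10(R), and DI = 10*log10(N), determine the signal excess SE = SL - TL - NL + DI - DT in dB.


69.1 dB


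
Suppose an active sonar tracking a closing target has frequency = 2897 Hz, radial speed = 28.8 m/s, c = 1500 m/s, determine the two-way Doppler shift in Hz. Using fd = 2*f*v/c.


fd = 2*f*v/c = 2 * 2897 * 28.8 / 1500 = 111.24

111.24 Hz


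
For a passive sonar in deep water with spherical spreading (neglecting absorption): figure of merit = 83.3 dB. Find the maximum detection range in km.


14.62 km


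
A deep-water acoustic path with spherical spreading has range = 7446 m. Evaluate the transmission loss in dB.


TL = 20*log10(7446) = 77.44

77.44 dB


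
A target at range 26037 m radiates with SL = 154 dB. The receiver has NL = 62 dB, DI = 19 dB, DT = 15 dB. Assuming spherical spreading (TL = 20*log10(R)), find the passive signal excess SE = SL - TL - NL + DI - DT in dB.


Step 1: TL = 20*log10(26037) = 88.31 dB
Step 2: SE = 154 - 88.31 - 62 + 19 - 15 = 7.69

7.69 dB


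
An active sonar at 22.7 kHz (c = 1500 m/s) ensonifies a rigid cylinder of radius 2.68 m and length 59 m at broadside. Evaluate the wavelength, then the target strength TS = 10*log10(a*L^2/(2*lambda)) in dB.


Step 1: lambda = c/f = 1500/22700 = 0.06608 m
Step 2: TS = 10*log10(a*L^2/(2*lambda)) = 10*log10(2.68*59^2/(2*0.06608)) = 48.49

48.49 dB


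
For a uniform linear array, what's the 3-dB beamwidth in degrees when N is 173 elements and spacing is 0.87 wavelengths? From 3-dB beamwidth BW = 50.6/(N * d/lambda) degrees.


BW = 50.6 / (173 * 0.87) = 50.6 / 150.51 = 0.34

0.34 deg


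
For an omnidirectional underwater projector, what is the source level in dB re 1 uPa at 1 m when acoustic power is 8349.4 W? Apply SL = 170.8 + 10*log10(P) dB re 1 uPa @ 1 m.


210.02 dB


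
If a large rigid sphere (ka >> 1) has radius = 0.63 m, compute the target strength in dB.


TS = 10*log10(0.63^2 / 4) = 10*log10(0.099225) = -10.03

-10.03 dB


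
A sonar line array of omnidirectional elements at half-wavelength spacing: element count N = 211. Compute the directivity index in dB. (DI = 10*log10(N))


DI = 10*log10(211) = 23.24

23.24 dB


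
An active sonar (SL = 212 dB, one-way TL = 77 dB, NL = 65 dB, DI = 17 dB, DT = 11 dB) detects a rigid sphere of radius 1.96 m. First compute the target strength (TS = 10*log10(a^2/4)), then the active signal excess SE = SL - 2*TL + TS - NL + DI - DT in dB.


Step 1: TS = 10*log10(1.96^2/4) = -0.18 dB
Step 2: SE = SL - 2*TL + TS - NL + DI - DT = 212 - 2*77 + (-0.18) - 65 + 17 - 11 = -1.18

-1.18 dB


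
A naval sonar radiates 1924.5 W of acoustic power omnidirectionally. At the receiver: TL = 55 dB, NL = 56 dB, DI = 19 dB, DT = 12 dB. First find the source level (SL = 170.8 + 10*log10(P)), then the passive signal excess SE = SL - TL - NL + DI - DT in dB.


Step 1: SL = 170.8 + 10*log10(1924.5) = 203.64 dB
Step 2: SE = SL - TL - NL + DI - DT = 203.64 - 55 - 56 + 19 - 12 = 99.64

99.64 dB


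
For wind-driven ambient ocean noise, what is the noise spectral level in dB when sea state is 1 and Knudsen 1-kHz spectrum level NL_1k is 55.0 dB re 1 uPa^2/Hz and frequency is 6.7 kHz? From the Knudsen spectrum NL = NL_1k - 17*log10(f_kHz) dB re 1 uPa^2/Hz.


40.96 dB


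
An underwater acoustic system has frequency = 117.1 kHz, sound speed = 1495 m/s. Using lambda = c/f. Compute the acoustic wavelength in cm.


lambda = c/f = 1495 / 117100 = 0.0128 m = 1.28 cm

1.28 cm


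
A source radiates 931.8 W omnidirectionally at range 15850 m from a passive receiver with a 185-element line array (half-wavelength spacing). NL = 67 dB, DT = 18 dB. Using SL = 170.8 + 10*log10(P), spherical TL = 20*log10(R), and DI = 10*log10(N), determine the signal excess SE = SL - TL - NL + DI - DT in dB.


Step 1: SL = 170.8 + 10*log10(931.8) = 200.49 dB
Step 2: TL = 20*log10(15850) = 84.0 dB
Step 3: DI = 10*log10(185) = 22.67 dB
Step 4: SE = SL - TL - NL + DI - DT = 200.49 - 84.0 - 67 + 22.67 - 18 = 54.16

54.16 dB


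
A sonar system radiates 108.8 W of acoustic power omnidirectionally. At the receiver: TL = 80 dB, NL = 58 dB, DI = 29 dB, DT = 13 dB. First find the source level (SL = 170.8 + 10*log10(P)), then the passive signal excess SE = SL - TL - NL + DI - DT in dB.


Step 1: SL = 170.8 + 10*log10(108.8) = 191.17 dB
Step 2: SE = SL - TL - NL + DI - DT = 191.17 - 80 - 58 + 29 - 13 = 69.17

69.17 dB


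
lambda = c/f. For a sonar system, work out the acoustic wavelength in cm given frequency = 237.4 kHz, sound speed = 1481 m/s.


lambda = c/f = 1481 / 237400 = 0.0062 m = 0.62 cm

0.62 cm


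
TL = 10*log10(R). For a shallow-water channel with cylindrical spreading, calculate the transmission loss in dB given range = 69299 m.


48.41 dB


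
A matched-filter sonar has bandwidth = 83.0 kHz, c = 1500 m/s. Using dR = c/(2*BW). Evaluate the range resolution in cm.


dR = c/(2*BW) = 1500 / (2 * 83.0e3) = 0.009 m = 0.9 cm

0.9 cm


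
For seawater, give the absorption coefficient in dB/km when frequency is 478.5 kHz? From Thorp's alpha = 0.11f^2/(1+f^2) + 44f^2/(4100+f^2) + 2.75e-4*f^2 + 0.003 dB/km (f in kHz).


106.304 dB/km


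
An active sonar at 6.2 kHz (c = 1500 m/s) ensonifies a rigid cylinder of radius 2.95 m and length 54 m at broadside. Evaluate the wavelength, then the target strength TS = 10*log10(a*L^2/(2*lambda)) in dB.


Step 1: lambda = c/f = 1500/6200 = 0.24194 m
Step 2: TS = 10*log10(a*L^2/(2*lambda)) = 10*log10(2.95*54^2/(2*0.24194)) = 42.5

42.5 dB


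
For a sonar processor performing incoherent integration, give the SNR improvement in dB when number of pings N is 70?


Gain = 5*log10(70) = 9.23

9.23 dB


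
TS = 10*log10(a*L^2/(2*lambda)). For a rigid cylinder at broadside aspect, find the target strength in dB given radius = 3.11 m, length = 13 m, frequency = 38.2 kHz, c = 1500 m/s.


lambda = 1500/38200 = 0.03927 m
TS = 10*log10(3.11*13^2/(2*0.03927)) = 38.26

38.26 dB


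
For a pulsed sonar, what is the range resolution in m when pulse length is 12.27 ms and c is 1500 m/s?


dR = c*tau/2 = 1500 * 12.27e-3 / 2 = 9.2025

9.2025 m


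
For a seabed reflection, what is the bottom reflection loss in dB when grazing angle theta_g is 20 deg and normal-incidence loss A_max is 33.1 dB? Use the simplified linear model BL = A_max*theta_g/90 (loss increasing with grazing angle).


BL = A_max * theta_g / 90 = 33.1 * 20 / 90 = 7.36

7.36 dB


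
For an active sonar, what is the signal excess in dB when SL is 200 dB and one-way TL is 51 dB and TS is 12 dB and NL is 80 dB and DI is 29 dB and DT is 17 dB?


SE = SL - 2*TL + TS - NL + DI - DT = 200 - 2*51 + (12) - 80 + 29 - 17 = 42

42 dB


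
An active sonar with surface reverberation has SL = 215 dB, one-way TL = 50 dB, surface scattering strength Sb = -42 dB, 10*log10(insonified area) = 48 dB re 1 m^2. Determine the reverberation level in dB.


RL = SL - 2*TL + Sb + 10*log10(A) = 215 - 2*50 + (-42) + 48 = 121

121 dB


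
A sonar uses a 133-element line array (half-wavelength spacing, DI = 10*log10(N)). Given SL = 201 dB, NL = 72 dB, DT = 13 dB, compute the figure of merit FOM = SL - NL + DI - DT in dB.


137.24 dB


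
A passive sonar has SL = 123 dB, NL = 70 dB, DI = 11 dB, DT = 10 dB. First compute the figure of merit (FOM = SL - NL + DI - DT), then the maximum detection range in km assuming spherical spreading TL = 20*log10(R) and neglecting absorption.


Step 1: FOM = SL - NL + DI - DT = 123 - 70 + 11 - 10 = 54 dB
Step 2: at max range FOM = TL = 20*log10(R), so R = 10^(54/20) = 501.19 m = 0.5 km

0.5 km


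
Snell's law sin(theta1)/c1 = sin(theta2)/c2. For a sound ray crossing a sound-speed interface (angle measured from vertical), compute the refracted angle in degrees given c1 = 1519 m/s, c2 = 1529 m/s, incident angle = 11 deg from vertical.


sin(theta2) = (c2/c1)*sin(theta1) = (1529/1519)*sin(11 deg) = 0.19207
theta2 = arcsin(0.19207) = 11.07

11.07 deg


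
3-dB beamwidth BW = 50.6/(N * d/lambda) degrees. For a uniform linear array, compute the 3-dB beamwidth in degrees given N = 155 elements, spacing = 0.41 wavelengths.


0.8 deg


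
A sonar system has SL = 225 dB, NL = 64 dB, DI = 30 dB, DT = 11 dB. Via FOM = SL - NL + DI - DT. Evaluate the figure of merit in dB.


180 dB


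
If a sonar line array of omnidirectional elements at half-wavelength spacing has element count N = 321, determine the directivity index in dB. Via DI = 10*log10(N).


DI = 10*log10(321) = 25.07

25.07 dB


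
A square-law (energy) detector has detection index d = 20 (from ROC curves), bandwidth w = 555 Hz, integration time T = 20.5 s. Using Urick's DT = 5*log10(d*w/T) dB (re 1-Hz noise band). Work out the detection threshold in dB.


DT = 5*log10(d*w/T) = 5*log10(20 * 555 / 20.5) = 5*log10(541.46) = 13.67

13.67 dB


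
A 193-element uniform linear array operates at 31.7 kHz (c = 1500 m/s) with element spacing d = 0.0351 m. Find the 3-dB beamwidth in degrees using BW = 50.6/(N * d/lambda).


Step 1: lambda = 1500/31700 = 0.04732 m
Step 2: d/lambda = 0.0351/0.04732 = 0.7418
Step 3: BW = 50.6/(N * d/lambda) = 50.6/(193 * 0.7418) = 0.35

0.35 deg


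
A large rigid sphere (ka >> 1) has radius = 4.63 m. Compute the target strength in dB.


TS = 10*log10(4.63^2 / 4) = 10*log10(5.359225) = 7.29

7.29 dB


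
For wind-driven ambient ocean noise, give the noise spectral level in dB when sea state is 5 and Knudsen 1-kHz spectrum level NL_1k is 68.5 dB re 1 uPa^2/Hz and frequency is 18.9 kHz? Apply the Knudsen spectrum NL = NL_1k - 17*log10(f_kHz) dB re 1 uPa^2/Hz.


NL = NL_1k - 17*log10(f_kHz) = 68.5 - 17*log10(18.9) = 68.5 - (21.7) = 46.8

46.8 dB


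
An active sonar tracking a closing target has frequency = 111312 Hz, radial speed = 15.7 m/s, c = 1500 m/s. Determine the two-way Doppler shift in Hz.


fd = 2*f*v/c = 2 * 111312 * 15.7 / 1500 = 2330.13

2330.13 Hz


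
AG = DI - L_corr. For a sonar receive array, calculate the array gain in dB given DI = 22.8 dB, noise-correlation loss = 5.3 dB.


17.5 dB


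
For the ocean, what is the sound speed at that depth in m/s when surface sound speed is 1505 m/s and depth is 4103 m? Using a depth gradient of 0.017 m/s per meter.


c = 1505 + 0.017 * 4103 = 1574.751

1574.751 m/s


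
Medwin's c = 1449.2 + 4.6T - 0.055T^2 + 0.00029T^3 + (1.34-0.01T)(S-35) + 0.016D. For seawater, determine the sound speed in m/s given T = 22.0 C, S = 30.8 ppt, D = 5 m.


c = 1449.2 + 4.6*22.0 - 0.055*22.0^2 + 0.00029*22.0^3 + (1.34 - 0.01*22.0)*(30.8 - 35) + 0.016*5 = 1522.24

1522.24 m/s


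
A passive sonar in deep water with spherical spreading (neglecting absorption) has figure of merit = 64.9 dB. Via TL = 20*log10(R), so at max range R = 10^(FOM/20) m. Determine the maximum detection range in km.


At max range FOM = TL, so 20*log10(R) = 64.9
R = 10^(64.9/20) = 1757.92 m = 1.76 km

1.76 km


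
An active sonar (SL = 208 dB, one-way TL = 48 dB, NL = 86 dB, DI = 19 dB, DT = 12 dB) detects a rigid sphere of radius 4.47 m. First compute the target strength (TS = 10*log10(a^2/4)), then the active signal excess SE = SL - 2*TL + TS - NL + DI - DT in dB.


Step 1: TS = 10*log10(4.47^2/4) = 6.99 dB
Step 2: SE = SL - 2*TL + TS - NL + DI - DT = 208 - 2*48 + (6.99) - 86 + 19 - 12 = 39.99

39.99 dB


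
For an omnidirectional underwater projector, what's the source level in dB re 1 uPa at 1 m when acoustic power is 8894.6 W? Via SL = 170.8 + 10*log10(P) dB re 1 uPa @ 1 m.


SL = 170.8 + 10*log10(8894.6) = 170.8 + 39.49 = 210.29

210.29 dB


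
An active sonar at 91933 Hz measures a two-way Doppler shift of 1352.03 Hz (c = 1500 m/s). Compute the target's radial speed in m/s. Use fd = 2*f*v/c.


From fd = 2*f*v/c, v = c*fd/(2*f) = 1500 * 1352.03 / (2*91933) = 11.03

11.03 m/s


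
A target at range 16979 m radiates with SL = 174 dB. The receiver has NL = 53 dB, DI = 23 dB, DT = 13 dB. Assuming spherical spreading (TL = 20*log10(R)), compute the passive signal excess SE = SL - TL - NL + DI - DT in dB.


Step 1: TL = 20*log10(16979) = 84.6 dB
Step 2: SE = 174 - 84.6 - 53 + 23 - 13 = 46.4

46.4 dB


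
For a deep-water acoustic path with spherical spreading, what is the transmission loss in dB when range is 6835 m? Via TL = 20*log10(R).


76.69 dB


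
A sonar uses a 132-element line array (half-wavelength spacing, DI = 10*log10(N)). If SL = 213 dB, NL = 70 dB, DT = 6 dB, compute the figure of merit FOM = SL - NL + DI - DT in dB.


158.21 dB


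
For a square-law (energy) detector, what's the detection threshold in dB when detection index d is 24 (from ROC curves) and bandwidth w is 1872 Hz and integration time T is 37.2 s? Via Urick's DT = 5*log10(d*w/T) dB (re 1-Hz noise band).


DT = 5*log10(d*w/T) = 5*log10(24 * 1872 / 37.2) = 5*log10(1207.74) = 15.41

15.41 dB


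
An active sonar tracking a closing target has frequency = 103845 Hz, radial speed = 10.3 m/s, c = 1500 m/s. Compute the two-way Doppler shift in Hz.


fd = 2*f*v/c = 2 * 103845 * 10.3 / 1500 = 1426.14

1426.14 Hz


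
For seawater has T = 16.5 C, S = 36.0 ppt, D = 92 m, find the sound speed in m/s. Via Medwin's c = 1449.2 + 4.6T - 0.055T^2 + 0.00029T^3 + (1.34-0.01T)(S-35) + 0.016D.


c = 1449.2 + 4.6*16.5 - 0.055*16.5^2 + 0.00029*16.5^3 + (1.34 - 0.01*16.5)*(36.0 - 35) + 0.016*92 = 1514.08

1514.08 m/s


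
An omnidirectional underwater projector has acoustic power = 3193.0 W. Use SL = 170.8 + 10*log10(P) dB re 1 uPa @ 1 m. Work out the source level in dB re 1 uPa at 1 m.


SL = 170.8 + 10*log10(3193.0) = 170.8 + 35.04 = 205.84

205.84 dB


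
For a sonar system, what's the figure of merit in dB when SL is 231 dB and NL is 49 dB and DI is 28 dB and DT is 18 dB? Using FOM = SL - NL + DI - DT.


FOM = SL - NL + DI - DT = 231 - 49 + 28 - 18 = 192

192 dB


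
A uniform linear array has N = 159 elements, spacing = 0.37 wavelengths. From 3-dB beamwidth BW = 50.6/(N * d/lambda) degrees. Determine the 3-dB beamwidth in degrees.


0.86 deg


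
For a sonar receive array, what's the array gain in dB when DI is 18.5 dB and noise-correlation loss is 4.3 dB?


14.2 dB


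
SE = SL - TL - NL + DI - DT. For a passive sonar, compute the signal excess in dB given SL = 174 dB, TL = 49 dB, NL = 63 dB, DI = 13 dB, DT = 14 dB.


SE = SL - TL - NL + DI - DT = 174 - 49 - 63 + 13 - 14 = 61

61 dB


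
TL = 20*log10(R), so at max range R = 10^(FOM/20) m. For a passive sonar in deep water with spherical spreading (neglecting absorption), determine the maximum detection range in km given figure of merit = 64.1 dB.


At max range FOM = TL, so 20*log10(R) = 64.1
R = 10^(64.1/20) = 1603.25 m = 1.6 km

1.6 km


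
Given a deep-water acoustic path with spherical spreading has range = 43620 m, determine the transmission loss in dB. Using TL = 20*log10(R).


92.79 dB


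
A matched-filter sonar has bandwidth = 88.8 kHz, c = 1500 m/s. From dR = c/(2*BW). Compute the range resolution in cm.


0.84 cm


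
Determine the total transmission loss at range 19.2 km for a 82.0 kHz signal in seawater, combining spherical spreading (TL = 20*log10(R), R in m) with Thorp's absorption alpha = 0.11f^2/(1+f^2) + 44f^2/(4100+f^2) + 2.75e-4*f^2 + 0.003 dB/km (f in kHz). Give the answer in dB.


Step 1 (Thorp): alpha = 0.11*6724.0/(1+6724.0) + 44*6724.0/(4100+6724.0) + 2.75e-4*6724.0 + 0.003 = 29.2954 dB/km
Step 2: TL_spread = 20*log10(19200) = 85.67 dB
Step 3: TL_abs = alpha*R = 29.2954 * 19.2 = 562.47 dB
Step 4: TL_total = 85.67 + 562.47 = 648.14

648.14 dB


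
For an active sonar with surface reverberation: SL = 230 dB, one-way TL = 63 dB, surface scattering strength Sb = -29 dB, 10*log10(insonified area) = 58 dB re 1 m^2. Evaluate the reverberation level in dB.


133 dB


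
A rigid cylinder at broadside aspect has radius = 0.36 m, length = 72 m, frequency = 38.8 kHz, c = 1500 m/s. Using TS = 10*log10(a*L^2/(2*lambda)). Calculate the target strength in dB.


43.83 dB


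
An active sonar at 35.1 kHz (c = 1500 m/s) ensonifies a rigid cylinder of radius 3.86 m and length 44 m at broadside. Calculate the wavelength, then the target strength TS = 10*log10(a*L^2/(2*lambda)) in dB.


Step 1: lambda = c/f = 1500/35100 = 0.04274 m
Step 2: TS = 10*log10(a*L^2/(2*lambda)) = 10*log10(3.86*44^2/(2*0.04274)) = 49.42

49.42 dB


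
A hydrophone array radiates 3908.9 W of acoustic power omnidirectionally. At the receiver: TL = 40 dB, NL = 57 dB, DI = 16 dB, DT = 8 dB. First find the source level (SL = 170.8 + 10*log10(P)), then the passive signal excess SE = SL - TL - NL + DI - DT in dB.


Step 1: SL = 170.8 + 10*log10(3908.9) = 206.72 dB
Step 2: SE = SL - TL - NL + DI - DT = 206.72 - 40 - 57 + 16 - 8 = 117.72

117.72 dB


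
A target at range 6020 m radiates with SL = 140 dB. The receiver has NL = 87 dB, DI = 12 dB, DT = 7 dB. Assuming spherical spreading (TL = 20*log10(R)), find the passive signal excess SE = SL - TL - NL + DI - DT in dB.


Step 1: TL = 20*log10(6020) = 75.59 dB
Step 2: SE = 140 - 75.59 - 87 + 12 - 7 = -17.59

-17.59 dB


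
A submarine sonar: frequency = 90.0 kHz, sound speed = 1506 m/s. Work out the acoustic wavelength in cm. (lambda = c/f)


lambda = c/f = 1506 / 90000 = 0.0167 m = 1.67 cm

1.67 cm


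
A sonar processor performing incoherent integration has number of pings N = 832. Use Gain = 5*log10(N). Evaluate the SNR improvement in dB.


Gain = 5*log10(832) = 14.6

14.6 dB


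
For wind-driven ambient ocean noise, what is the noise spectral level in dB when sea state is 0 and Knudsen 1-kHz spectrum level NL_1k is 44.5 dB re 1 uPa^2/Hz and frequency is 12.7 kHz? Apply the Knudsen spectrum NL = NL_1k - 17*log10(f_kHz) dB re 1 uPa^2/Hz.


NL = NL_1k - 17*log10(f_kHz) = 44.5 - 17*log10(12.7) = 44.5 - (18.76) = 25.74

25.74 dB


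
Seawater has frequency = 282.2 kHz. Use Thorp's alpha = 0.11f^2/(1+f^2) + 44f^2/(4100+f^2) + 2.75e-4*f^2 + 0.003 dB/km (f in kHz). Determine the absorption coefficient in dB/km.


f^2 = 79636.84
alpha = 0.11*79636.84/(1+79636.84) + 44*79636.84/(4100+79636.84) + 2.75e-4*79636.84 + 0.003 = 63.859

63.859 dB/km


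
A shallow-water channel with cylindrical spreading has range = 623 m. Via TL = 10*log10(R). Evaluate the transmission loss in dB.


TL = 10*log10(623) = 27.94

27.94 dB


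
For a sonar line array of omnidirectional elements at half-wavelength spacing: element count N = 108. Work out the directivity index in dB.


DI = 10*log10(108) = 20.33

20.33 dB


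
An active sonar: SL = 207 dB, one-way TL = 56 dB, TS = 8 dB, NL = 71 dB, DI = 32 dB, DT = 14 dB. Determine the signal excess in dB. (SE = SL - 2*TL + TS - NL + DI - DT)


SE = SL - 2*TL + TS - NL + DI - DT = 207 - 2*56 + (8) - 71 + 32 - 14 = 50

50 dB


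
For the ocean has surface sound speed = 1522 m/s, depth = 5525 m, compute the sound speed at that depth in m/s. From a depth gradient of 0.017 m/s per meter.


c = 1522 + 0.017 * 5525 = 1615.925

1615.925 m/s
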